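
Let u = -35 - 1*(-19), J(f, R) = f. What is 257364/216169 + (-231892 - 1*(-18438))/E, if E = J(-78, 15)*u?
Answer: -22910473727/134889456 ≈ -169.85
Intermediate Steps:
u = -16 (u = -35 + 19 = -16)
E = 1248 (E = -78*(-16) = 1248)
257364/216169 + (-231892 - 1*(-18438))/E = 257364/216169 + (-231892 - 1*(-18438))/1248 = 257364*(1/216169) + (-231892 + 18438)*(1/1248) = 257364/216169 - 213454*1/1248 = 257364/216169 - 106727/624 = -22910473727/134889456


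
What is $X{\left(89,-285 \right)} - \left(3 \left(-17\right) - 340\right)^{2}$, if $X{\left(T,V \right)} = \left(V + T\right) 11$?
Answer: $-155037$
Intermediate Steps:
$X{\left(T,V \right)} = 11 T + 11 V$ ($X{\left(T,V \right)} = \left(T + V\right) 11 = 11 T + 11 V$)
$X{\left(89,-285 \right)} - \left(3 \left(-17\right) - 340\right)^{2} = \left(11 \cdot 89 + 11 \left(-285\right)\right) - \left(3 \left(-17\right) - 340\right)^{2} = \left(979 - 3135\right) - \left(-51 - 340\right)^{2} = -2156 - \left(-391\right)^{2} = -2156 - 152881 = -155037$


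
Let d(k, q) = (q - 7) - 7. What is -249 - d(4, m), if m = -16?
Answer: -219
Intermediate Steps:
d(k, q) = -14 + q (d(k, q) = (-7 + q) - 7 = -14 + q)
-249 - d(4, m) = -249 - (-14 - 16) = -249 - 1*(-30) = -249 + 30 = -219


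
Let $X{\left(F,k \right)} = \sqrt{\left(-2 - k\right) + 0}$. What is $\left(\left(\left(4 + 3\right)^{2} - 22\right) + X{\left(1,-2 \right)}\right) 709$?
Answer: $19143$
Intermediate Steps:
$X{\left(F,k \right)} = \sqrt{-2 - k}$
$\left(\left(\left(4 + 3\right)^{2} - 22\right) + X{\left(1,-2 \right)}\right) 709 = \left(\left(\left(4 + 3\right)^{2} - 22\right) + \sqrt{-2 - -2}\right) 709 = \left(\left(7^{2} - 22\right) + \sqrt{-2 + 2}\right) 709 = \left(\left(49 - 22\right) + \sqrt{0}\right) 709 = \left(27 + 0\right) 709 = 27 \cdot 709 = 19143$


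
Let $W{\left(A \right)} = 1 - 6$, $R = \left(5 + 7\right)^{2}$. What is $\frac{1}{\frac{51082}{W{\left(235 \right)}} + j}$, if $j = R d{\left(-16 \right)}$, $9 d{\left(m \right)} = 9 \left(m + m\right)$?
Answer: $- \frac{5}{74122} \approx -6.7456 \cdot 10^{-5}$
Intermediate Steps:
$d{\left(m \right)} = 2 m$ ($d{\left(m \right)} = \frac{9 \left(m + m\right)}{9} = \frac{9 \cdot 2 m}{9} = \frac{18 m}{9} = 2 m$)
$R = 144$ ($R = 12^{2} = 144$)
$W{\left(A \right)} = -5$ ($W{\left(A \right)} = 1 - 6 = -5$)
$j = -4608$ ($j = 144 \cdot 2 \left(-16\right) = 144 \left(-32\right) = -4608$)
$\frac{1}{\frac{51082}{W{\left(235 \right)}} + j} = \frac{1}{\frac{51082}{-5} - 4608} = \frac{1}{51082 \left(- \frac{1}{5}\right) - 4608} = \frac{1}{- \frac{51082}{5} - 4608} = \frac{1}{- \frac{74122}{5}} = - \frac{5}{74122}$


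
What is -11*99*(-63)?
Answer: 68607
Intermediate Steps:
-11*99*(-63) = -1089*(-63) = 68607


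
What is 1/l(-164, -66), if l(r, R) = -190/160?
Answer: -16/19 ≈ -0.84210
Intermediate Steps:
l(r, R) = -19/16 (l(r, R) = -190*1/160 = -19/16)
1/l(-164, -66) = 1/(-19/16) = -16/19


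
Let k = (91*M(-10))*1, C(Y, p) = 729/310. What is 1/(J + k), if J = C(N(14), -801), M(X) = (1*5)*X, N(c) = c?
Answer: -310/1409771 ≈ -0.00021989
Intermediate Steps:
M(X) = 5*X
C(Y, p) = 729/310 (C(Y, p) = 729*(1/310) = 729/310)
J = 729/310 ≈ 2.3516
k = -4550 (k = (91*(5*(-10)))*1 = (91*(-50))*1 = -4550*1 = -4550)
1/(J + k) = 1/(729/310 - 4550) = 1/(-1409771/310) = -310/1409771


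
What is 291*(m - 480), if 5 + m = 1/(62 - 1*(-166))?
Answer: -10726163/76 ≈ -1.4113e+5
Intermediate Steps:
m = -1139/228 (m = -5 + 1/(62 - 1*(-166)) = -5 + 1/(62 + 166) = -5 + 1/228 = -1139/228 ≈ -4.9956)
291*(m - 480) = 291*(-1139/228 - 480) = 291*(-110579/228) = -10726163/76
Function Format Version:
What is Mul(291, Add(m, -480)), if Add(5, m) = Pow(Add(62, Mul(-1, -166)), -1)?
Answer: Rational(-10726163, 76) ≈ -1.4113e+5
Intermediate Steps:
m = Rational(-1139, 228) (m = Add(-5, Pow(Add(62, Mul(-1, -166)), -1)) = Add(-5, Pow(Add(62, 166), -1)) = Add(-5, Pow(228, -1)) = Add(-5, Rational(1, 228)) = Rational(-1139, 228) ≈ -4.9956)
Mul(291, Add(m, -480)) = Mul(291, Add(Rational(-1139, 228), -480)) = Mul(291, Rational(-110579, 228)) = Rational(-10726163, 76)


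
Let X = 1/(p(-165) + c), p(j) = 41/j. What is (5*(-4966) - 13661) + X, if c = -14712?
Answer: -93437710976/2427521 ≈ -38491.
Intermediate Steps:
X = -165/2427521 (X = 1/(41/(-165) - 14712) = 1/(41*(-1/165) - 14712) = 1/(-41/165 - 14712) = 1/(-2427521/165) = -165/2427521 ≈ -6.7971e-5)
(5*(-4966) - 13661) + X = (5*(-4966) - 13661) - 165/2427521 = (-24830 - 13661) - 165/2427521 = -38491 - 165/2427521 = -93437710976/2427521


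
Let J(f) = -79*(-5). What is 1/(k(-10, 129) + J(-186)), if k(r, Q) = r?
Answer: 1/385 ≈ 0.0025974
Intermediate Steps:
J(f) = 395
1/(k(-10, 129) + J(-186)) = 1/(-10 + 395) = 1/385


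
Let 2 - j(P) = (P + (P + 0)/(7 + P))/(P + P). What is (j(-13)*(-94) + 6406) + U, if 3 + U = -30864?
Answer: -147659/6 ≈ -24610.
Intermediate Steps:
U = -30867 (U = -3 - 30864 = -30867)
j(P) = 2 - (P + P/(7 + P))/(2*P) (j(P) = 2 - (P + (P + 0)/(7 + P))/(P + P) = 2 - (P + P/(7 + P))/(2*P))
(j(-13)*(-94) + 6406) + U = (((20 + 3*(-13))/(2*(7 - 13)))*(-94) + 6406) - 30867 = (((½)*(20 - 39)/(-6))*(-94) + 6406) - 30867 = (((½)*(-⅙)*(-19))*(-94) + 6406) - 30867 = ((19/12)*(-94) + 6406) - 30867 = (-893/6 + 6406) - 30867 = 37543/6 - 30867 = -147659/6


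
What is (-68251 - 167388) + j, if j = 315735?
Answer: 80096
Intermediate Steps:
(-68251 - 167388) + j = (-68251 - 167388) + 315735 = -235639 + 315735 = 80096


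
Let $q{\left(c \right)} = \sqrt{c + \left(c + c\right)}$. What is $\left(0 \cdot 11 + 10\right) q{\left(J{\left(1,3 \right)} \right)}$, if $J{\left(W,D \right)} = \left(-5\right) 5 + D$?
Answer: $10 i \sqrt{66} \approx 81.24 i$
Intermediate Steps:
$J{\left(W,D \right)} = -25 + D$
$q{\left(c \right)} = \sqrt{3} \sqrt{c}$ ($q{\left(c \right)} = \sqrt{c + 2 c} = \sqrt{3 c} = \sqrt{3} \sqrt{c}$)
$\left(0 \cdot 11 + 10\right) q{\left(J{\left(1,3 \right)} \right)} = \left(0 \cdot 11 + 10\right) \sqrt{3} \sqrt{-25 + 3} = \left(0 + 10\right) \sqrt{3} \sqrt{-22} = 10 \sqrt{3} i \sqrt{22} = 10 i \sqrt{66}$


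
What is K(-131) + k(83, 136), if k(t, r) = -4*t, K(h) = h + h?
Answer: -594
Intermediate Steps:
K(h) = 2*h
K(-131) + k(83, 136) = 2*(-131) - 4*83 = -262 - 332 = -594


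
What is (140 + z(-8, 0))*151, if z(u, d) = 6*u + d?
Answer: 13892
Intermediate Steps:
z(u, d) = d + 6*u
(140 + z(-8, 0))*151 = (140 + (0 + 6*(-8)))*151 = (140 + (0 - 48))*151 = (140 - 48)*151 = 92*151 = 13892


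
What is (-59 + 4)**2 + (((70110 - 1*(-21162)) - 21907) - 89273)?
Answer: -16883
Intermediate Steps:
(-59 + 4)**2 + (((70110 - 1*(-21162)) - 21907) - 89273) = (-55)**2 + (((70110 + 21162) - 21907) - 89273) = 3025 + ((91272 - 21907) - 89273) = 3025 + (69365 - 89273) = 3025 - 19908 = -16883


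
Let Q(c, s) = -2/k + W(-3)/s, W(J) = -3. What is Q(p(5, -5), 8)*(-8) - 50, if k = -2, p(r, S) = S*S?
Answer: -55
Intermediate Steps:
p(r, S) = S²
Q(c, s) = 1 - 3/s (Q(c, s) = -2/(-2) - 3/s = -2*(-½) - 3/s = 1 - 3/s)
Q(p(5, -5), 8)*(-8) - 50 = ((-3 + 8)/8)*(-8) - 50 = ((⅛)*5)*(-8) - 50 = (5/8)*(-8) - 50 = -5 - 50 = -55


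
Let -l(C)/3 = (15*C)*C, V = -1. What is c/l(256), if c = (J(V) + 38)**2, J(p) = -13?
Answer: -125/589824 ≈ -0.00021193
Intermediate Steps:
l(C) = -45*C**2 (l(C) = -3*15*C*C = -45*C**2)
c = 625 (c = (-13 + 38)**2 = 25**2 = 625)
c/l(256) = 625/((-45*256**2)) = 625/((-45*65536)) = 625/(-2949120) = 625*(-1/2949120) = -125/589824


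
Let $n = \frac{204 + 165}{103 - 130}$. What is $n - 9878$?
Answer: $- \frac{29675}{3} \approx -9891.7$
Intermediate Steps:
$n = - \frac{41}{3}$ ($n = \frac{369}{-27} = 369 \left(- \frac{1}{27}\right) = - \frac{41}{3} \approx -13.667$)
$n - 9878 = - \frac{41}{3} - 9878 = - \frac{29675}{3}$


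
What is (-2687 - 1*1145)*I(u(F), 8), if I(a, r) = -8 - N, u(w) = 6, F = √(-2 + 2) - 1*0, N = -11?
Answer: -11496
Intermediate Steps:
F = 0 (F = √0 + 0 = 0 + 0 = 0)
I(a, r) = 3 (I(a, r) = -8 - 1*(-11) = -8 + 11 = 3)
(-2687 - 1*1145)*I(u(F), 8) = (-2687 - 1*1145)*3 = (-2687 - 1145)*3 = -3832*3 = -11496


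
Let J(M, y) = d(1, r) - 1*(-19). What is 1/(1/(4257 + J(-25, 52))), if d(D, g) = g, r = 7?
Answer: 4283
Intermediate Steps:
J(M, y) = 26 (J(M, y) = 7 - 1*(-19) = 7 + 19 = 26)
1/(1/(4257 + J(-25, 52))) = 1/(1/(4257 + 26)) = 1/(1/4283) = 4283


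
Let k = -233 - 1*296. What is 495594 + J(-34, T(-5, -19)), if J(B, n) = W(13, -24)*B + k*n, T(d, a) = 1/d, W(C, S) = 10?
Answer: 2476799/5 ≈ 4.9536e+5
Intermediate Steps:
k = -529 (k = -233 - 296 = -529)
J(B, n) = -529*n + 10*B (J(B, n) = 10*B - 529*n = -529*n + 10*B)
495594 + J(-34, T(-5, -19)) = 495594 + (-529/(-5) + 10*(-34)) = 495594 + (-529*(-⅕) - 340) = 495594 + (529/5 - 340) = 495594 - 1171/5 = 2476799/5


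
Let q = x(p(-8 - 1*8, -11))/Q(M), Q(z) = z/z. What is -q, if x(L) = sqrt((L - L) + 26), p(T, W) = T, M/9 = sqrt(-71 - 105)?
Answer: -sqrt(26) ≈ -5.0990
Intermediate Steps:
M = 36*I*sqrt(11) (M = 9*sqrt(-71 - 105) = 9*sqrt(-176) = 9*(4*I*sqrt(11)) = 36*I*sqrt(11) ≈ 119.4*I)
x(L) = sqrt(26) (x(L) = sqrt(0 + 26) = sqrt(26))
Q(z) = 1
q = sqrt(26) (q = sqrt(26)/1 = sqrt(26)*1 = sqrt(26) ≈ 5.0990)
-q = -sqrt(26)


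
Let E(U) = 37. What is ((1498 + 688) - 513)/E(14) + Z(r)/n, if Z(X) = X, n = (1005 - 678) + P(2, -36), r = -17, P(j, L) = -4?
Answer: 31750/703 ≈ 45.164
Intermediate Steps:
n = 323 (n = (1005 - 678) - 4 = 327 - 4 = 323)
((1498 + 688) - 513)/E(14) + Z(r)/n = ((1498 + 688) - 513)/37 - 17/323 = (2186 - 513)*(1/37) - 17*1/323 = 1673*(1/37) - 1/19 = 1673/37 - 1/19 = 31750/703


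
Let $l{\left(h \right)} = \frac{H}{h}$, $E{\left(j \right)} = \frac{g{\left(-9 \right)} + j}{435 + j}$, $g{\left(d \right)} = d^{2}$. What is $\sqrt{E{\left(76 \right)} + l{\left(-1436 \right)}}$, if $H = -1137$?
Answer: $\frac{\sqrt{147944097091}}{366898} \approx 1.0483$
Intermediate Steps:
$E{\left(j \right)} = \frac{81 + j}{435 + j}$ ($E{\left(j \right)} = \frac{\left(-9\right)^{2} + j}{435 + j} = \frac{81 + j}{435 + j}$)
$l{\left(h \right)} = - \frac{1137}{h}$
$\sqrt{E{\left(76 \right)} + l{\left(-1436 \right)}} = \sqrt{\frac{81 + 76}{435 + 76} - \frac{1137}{-1436}} = \sqrt{\frac{1}{511} \cdot 157 - - \frac{1137}{1436}} = \sqrt{\frac{1}{511} \cdot 157 + \frac{1137}{1436}} = \sqrt{\frac{157}{511} + \frac{1137}{1436}} = \sqrt{\frac{806459}{733796}} = \frac{\sqrt{147944097091}}{366898}$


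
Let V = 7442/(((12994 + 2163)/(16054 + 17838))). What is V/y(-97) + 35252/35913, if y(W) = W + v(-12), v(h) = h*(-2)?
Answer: -9019125029860/39736333893 ≈ -226.97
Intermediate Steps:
v(h) = -2*h
y(W) = 24 + W (y(W) = W - 2*(-12) = W + 24 = 24 + W)
V = 252224264/15157 (V = 7442/((15157/33892)) = 7442/((15157*(1/33892))) = 7442/(15157/33892) = 7442*(33892/15157) = 252224264/15157 ≈ 16641.)
V/y(-97) + 35252/35913 = 252224264/(15157*(24 - 97)) + 35252/35913 = (252224264/15157)/(-73) + 35252*(1/35913) = (252224264/15157)*(-1/73) + 35252/35913 = -252224264/1106461 + 35252/35913 = -9019125029860/39736333893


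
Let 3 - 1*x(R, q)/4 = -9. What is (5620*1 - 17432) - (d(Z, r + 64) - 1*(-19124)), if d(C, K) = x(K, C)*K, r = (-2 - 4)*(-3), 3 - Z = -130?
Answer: -34872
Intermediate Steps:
Z = 133 (Z = 3 - 1*(-130) = 3 + 130 = 133)
x(R, q) = 48 (x(R, q) = 12 - 4*(-9) = 12 + 36 = 48)
r = 18 (r = -6*(-3) = 18)
d(C, K) = 48*K
(5620*1 - 17432) - (d(Z, r + 64) - 1*(-19124)) = (5620*1 - 17432) - (48*(18 + 64) - 1*(-19124)) = (5620 - 17432) - (48*82 + 19124) = -11812 - (3936 + 19124) = -11812 - 1*23060 = -11812 - 23060 = -34872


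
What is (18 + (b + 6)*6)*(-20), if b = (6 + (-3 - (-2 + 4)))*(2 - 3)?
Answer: -960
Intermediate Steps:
b = -1 (b = (6 + (-3 - 1*2))*(-1) = (6 + (-3 - 2))*(-1) = (6 - 5)*(-1) = 1*(-1) = -1)
(18 + (b + 6)*6)*(-20) = (18 + (-1 + 6)*6)*(-20) = (18 + 5*6)*(-20) = (18 + 30)*(-20) = 48*(-20) = -960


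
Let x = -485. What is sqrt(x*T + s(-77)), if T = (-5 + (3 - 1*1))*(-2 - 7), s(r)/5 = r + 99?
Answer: 7*I*sqrt(265) ≈ 113.95*I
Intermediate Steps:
s(r) = 495 + 5*r (s(r) = 5*(r + 99) = 5*(99 + r) = 495 + 5*r)
T = 27 (T = (-5 + (3 - 1))*(-9) = (-5 + 2)*(-9) = -3*(-9) = 27)
sqrt(x*T + s(-77)) = sqrt(-485*27 + (495 + 5*(-77))) = sqrt(-13095 + (495 - 385)) = sqrt(-13095 + 110) = sqrt(-12985) = 7*I*sqrt(265)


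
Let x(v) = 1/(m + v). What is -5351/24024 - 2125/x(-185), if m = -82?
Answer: 13630611649/24024 ≈ 5.6738e+5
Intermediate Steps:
x(v) = 1/(-82 + v)
-5351/24024 - 2125/x(-185) = -5351/24024 - 2125/(1/(-82 - 185)) = -5351*1/24024 - 2125/(1/(-267)) = -5351/24024 - 2125/(-1/267) = -5351/24024 - 2125*(-267) = -5351/24024 + 567375 = 13630611649/24024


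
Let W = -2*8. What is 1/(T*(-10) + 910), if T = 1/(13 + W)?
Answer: 3/2740 ≈ 0.0010949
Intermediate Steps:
W = -16
T = -⅓ (T = 1/(13 - 16) = 1/(-3) = -⅓ ≈ -0.33333)
1/(T*(-10) + 910) = 1/(-⅓*(-10) + 910) = 1/(10/3 + 910) = 1/(2740/3) = 3/2740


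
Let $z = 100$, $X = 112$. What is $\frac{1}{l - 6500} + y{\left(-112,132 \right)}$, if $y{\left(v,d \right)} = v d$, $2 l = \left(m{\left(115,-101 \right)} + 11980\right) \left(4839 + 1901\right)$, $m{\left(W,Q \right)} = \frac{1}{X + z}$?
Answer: $- \frac{63257901685334}{4278808285} \approx -14784.0$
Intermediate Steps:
$m{\left(W,Q \right)} = \frac{1}{212}$ ($m{\left(W,Q \right)} = \frac{1}{112 + 100} = \frac{1}{212}$)
$l = \frac{4279497285}{106}$ ($l = \frac{\left(\frac{1}{212} + 11980\right) \left(4839 + 1901\right)}{2} = \frac{\frac{2539761}{212} \cdot 6740}{2} = \frac{1}{2} \cdot \frac{4279497285}{53} = \frac{4279497285}{106} \approx 4.0373 \cdot 10^{7}$)
$y{\left(v,d \right)} = d v$
$\frac{1}{l - 6500} + y{\left(-112,132 \right)} = \frac{1}{\frac{4279497285}{106} - 6500} + 132 \left(-112\right) = \frac{1}{\frac{4278808285}{106}} - 14784 = \frac{106}{4278808285} - 14784 = - \frac{63257901685334}{4278808285}$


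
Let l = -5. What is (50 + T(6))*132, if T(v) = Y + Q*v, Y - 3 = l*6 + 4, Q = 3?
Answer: 5940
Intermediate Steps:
Y = -23 (Y = 3 + (-5*6 + 4) = 3 + (-30 + 4) = 3 - 26 = -23)
T(v) = -23 + 3*v
(50 + T(6))*132 = (50 + (-23 + 3*6))*132 = (50 + (-23 + 18))*132 = (50 - 5)*132 = 45*132 = 5940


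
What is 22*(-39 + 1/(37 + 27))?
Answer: -27445/32 ≈ -857.66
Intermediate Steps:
22*(-39 + 1/(37 + 27)) = 22*(-39 + 1/64) = 22*(-2495/64) = -27445/32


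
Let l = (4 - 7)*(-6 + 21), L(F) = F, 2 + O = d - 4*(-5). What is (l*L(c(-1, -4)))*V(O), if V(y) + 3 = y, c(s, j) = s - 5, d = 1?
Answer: 4320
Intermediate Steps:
c(s, j) = -5 + s
O = 19 (O = -2 + (1 - 4*(-5)) = -2 + (1 + 20) = -2 + 21 = 19)
V(y) = -3 + y
l = -45 (l = -3*15 = -45)
(l*L(c(-1, -4)))*V(O) = (-45*(-5 - 1))*(-3 + 19) = -45*(-6)*16 = 270*16 = 4320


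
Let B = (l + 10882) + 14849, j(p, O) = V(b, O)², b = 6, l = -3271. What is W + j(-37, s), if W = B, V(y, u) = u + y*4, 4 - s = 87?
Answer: 25941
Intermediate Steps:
s = -83 (s = 4 - 1*87 = 4 - 87 = -83)
V(y, u) = u + 4*y
j(p, O) = (24 + O)² (j(p, O) = (O + 4*6)² = (O + 24)² = (24 + O)²)
B = 22460 (B = (-3271 + 10882) + 14849 = 7611 + 14849 = 22460)
W = 22460
W + j(-37, s) = 22460 + (24 - 83)² = 22460 + (-59)² = 22460 + 3481 = 25941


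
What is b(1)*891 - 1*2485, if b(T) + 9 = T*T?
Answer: -9613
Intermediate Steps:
b(T) = -9 + T² (b(T) = -9 + T*T = -9 + T²)
b(1)*891 - 1*2485 = (-9 + 1²)*891 - 1*2485 = (-9 + 1)*891 - 2485 = -8*891 - 2485 = -7128 - 2485 = -9613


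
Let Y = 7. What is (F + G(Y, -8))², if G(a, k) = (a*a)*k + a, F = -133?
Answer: 268324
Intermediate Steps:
G(a, k) = a + k*a² (G(a, k) = a²*k + a = k*a² + a = a + k*a²)
(F + G(Y, -8))² = (-133 + 7*(1 + 7*(-8)))² = (-133 + 7*(1 - 56))² = (-133 + 7*(-55))² = (-133 - 385)² = (-518)² = 268324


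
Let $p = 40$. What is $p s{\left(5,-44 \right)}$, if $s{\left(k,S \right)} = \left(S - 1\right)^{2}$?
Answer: $81000$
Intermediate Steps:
$s{\left(k,S \right)} = \left(-1 + S\right)^{2}$
$p s{\left(5,-44 \right)} = 40 \left(-1 - 44\right)^{2} = 40 \left(-45\right)^{2} = 40 \cdot 2025 = 81000$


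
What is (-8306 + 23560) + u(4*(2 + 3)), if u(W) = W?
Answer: 15274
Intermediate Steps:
(-8306 + 23560) + u(4*(2 + 3)) = (-8306 + 23560) + 4*(2 + 3) = 15254 + 4*5 = 15254 + 20 = 15274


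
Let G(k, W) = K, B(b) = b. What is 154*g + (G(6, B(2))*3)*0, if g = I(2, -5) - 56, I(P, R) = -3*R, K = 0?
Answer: -6314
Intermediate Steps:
G(k, W) = 0
g = -41 (g = -3*(-5) - 56 = 15 - 56 = -41)
154*g + (G(6, B(2))*3)*0 = 154*(-41) + (0*3)*0 = -6314 + 0*0 = -6314 + 0 = -6314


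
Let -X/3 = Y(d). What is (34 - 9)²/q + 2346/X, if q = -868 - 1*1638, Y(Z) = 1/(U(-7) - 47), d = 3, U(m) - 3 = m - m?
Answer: 86225823/2506 ≈ 34408.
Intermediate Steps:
U(m) = 3 (U(m) = 3 + (m - m) = 3 + 0 = 3)
Y(Z) = -1/44 (Y(Z) = 1/(3 - 47) = 1/(-44) = -1/44)
q = -2506 (q = -868 - 1638 = -2506)
X = 3/44 (X = -3*(-1/44) = 3/44 ≈ 0.068182)
(34 - 9)²/q + 2346/X = (34 - 9)²/(-2506) + 2346/(3/44) = 25²*(-1/2506) + 2346*(44/3) = 625*(-1/2506) + 34408 = -625/2506 + 34408 = 86225823/2506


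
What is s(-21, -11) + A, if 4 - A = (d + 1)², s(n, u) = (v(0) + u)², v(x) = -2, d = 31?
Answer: -851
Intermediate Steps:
s(n, u) = (-2 + u)²
A = -1020 (A = 4 - (31 + 1)² = 4 - 1*32² = 4 - 1*1024 = 4 - 1024 = -1020)
s(-21, -11) + A = (-2 - 11)² - 1020 = (-13)² - 1020 = 169 - 1020 = -851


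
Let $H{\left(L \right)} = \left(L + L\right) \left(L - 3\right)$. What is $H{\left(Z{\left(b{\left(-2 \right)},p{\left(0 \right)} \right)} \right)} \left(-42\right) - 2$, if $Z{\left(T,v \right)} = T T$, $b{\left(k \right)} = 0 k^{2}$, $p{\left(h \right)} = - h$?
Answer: $-2$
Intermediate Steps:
$b{\left(k \right)} = 0$
$Z{\left(T,v \right)} = T^{2}$
$H{\left(L \right)} = 2 L \left(-3 + L\right)$
$H{\left(Z{\left(b{\left(-2 \right)},p{\left(0 \right)} \right)} \right)} \left(-42\right) - 2 = 2 \cdot 0^{2} \left(-3 + 0^{2}\right) \left(-42\right) - 2 = 2 \cdot 0 \left(-3 + 0\right) \left(-42\right) - 2 = 2 \cdot 0 \left(-3\right) \left(-42\right) - 2 = 0 \left(-42\right) - 2 = 0 - 2 = -2$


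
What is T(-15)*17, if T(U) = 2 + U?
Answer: -221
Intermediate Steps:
T(-15)*17 = (2 - 15)*17 = -13*17 = -221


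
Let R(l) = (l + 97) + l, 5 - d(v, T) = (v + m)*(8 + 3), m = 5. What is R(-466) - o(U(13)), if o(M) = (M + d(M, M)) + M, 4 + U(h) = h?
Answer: -704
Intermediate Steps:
U(h) = -4 + h
d(v, T) = -50 - 11*v (d(v, T) = 5 - (v + 5)*(8 + 3) = 5 - (5 + v)*11 = 5 - (55 + 11*v) = 5 + (-55 - 11*v) = -50 - 11*v)
o(M) = -50 - 9*M (o(M) = (M + (-50 - 11*M)) + M = (-50 - 10*M) + M = -50 - 9*M)
R(l) = 97 + 2*l (R(l) = (97 + l) + l = 97 + 2*l)
R(-466) - o(U(13)) = (97 + 2*(-466)) - (-50 - 9*(-4 + 13)) = (97 - 932) - (-50 - 9*9) = -835 - (-50 - 81) = -835 - 1*(-131) = -835 + 131 = -704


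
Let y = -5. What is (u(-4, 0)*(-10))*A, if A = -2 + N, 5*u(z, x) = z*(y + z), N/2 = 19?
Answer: -2592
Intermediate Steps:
N = 38 (N = 2*19 = 38)
u(z, x) = z*(-5 + z)/5 (u(z, x) = (z*(-5 + z))/5 = z*(-5 + z)/5)
A = 36 (A = -2 + 38 = 36)
(u(-4, 0)*(-10))*A = (((⅕)*(-4)*(-5 - 4))*(-10))*36 = (((⅕)*(-4)*(-9))*(-10))*36 = ((36/5)*(-10))*36 = -72*36 = -2592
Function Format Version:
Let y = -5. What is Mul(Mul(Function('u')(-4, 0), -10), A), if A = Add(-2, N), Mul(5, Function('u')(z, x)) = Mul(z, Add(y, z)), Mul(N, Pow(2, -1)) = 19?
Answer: -2592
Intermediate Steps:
N = 38 (N = Mul(2, 19) = 38)
Function('u')(z, x) = Mul(Rational(1, 5), z, Add(-5, z)) (Function('u')(z, x) = Mul(Rational(1, 5), Mul(z, Add(-5, z))) = Mul(Rational(1, 5), z, Add(-5, z)))
A = 36 (A = Add(-2, 38) = 36)
Mul(Mul(Function('u')(-4, 0), -10), A) = Mul(Mul(Mul(Rational(1, 5), -4, Add(-5, -4)), -10), 36) = Mul(Mul(Mul(Rational(1, 5), -4, -9), -10), 36) = Mul(Mul(Rational(36, 5), -10), 36) = Mul(-72, 36) = -2592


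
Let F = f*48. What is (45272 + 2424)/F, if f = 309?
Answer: 2981/927 ≈ 3.2157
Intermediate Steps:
F = 14832 (F = 309*48 = 14832)
(45272 + 2424)/F = (45272 + 2424)/14832 = 47696*(1/14832) = 2981/927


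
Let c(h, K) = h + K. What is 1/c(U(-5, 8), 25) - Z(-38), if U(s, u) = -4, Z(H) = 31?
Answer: -650/21 ≈ -30.952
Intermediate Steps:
c(h, K) = K + h
1/c(U(-5, 8), 25) - Z(-38) = 1/(25 - 4) - 1*31 = 1/21 - 31 = -650/21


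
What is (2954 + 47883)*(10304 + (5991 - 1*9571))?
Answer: 341827988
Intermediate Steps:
(2954 + 47883)*(10304 + (5991 - 1*9571)) = 50837*(10304 + (5991 - 9571)) = 50837*(10304 - 3580) = 50837*6724 = 341827988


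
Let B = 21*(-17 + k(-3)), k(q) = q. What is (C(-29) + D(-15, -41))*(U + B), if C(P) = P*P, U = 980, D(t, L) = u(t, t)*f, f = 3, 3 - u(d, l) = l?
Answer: 501200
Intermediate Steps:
u(d, l) = 3 - l
D(t, L) = 9 - 3*t (D(t, L) = (3 - t)*3 = 9 - 3*t)
C(P) = P²
B = -420 (B = 21*(-17 - 3) = 21*(-20) = -420)
(C(-29) + D(-15, -41))*(U + B) = ((-29)² + (9 - 3*(-15)))*(980 - 420) = (841 + (9 + 45))*560 = (841 + 54)*560 = 895*560 = 501200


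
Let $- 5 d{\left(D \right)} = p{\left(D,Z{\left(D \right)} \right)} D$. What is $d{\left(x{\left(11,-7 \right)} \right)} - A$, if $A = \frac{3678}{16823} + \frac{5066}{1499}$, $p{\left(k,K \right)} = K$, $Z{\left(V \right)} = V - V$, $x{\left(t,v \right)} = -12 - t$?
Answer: $- \frac{90738640}{25217677} \approx -3.5982$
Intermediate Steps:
$Z{\left(V \right)} = 0$
$d{\left(D \right)} = 0$ ($d{\left(D \right)} = - \frac{0 D}{5} = \left(- \frac{1}{5}\right) 0 = 0$)
$A = \frac{90738640}{25217677}$ ($A = 3678 \cdot \frac{1}{16823} + 5066 \cdot \frac{1}{1499} = \frac{3678}{16823} + \frac{5066}{1499} = \frac{90738640}{25217677} \approx 3.5982$)
$d{\left(x{\left(11,-7 \right)} \right)} - A = 0 - \frac{90738640}{25217677} = - \frac{90738640}{25217677}$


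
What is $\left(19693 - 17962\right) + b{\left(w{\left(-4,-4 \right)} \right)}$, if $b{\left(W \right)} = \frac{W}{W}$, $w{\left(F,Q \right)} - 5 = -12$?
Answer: $1732$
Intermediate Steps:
$w{\left(F,Q \right)} = -7$ ($w{\left(F,Q \right)} = 5 - 12 = -7$)
$b{\left(W \right)} = 1$
$\left(19693 - 17962\right) + b{\left(w{\left(-4,-4 \right)} \right)} = \left(19693 - 17962\right) + 1 = 1731 + 1 = 1732$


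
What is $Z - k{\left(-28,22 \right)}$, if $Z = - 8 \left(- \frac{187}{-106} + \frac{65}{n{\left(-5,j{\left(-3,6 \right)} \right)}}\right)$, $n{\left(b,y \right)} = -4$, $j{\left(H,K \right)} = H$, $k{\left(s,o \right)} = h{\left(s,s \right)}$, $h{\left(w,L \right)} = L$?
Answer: $\frac{7626}{53} \approx 143.89$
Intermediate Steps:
$k{\left(s,o \right)} = s$
$Z = \frac{6142}{53}$ ($Z = - 8 \left(- \frac{187}{-106} + \frac{65}{-4}\right) = - 8 \left(\left(-187\right) \left(- \frac{1}{106}\right) + 65 \left(- \frac{1}{4}\right)\right) = - 8 \left(\frac{187}{106} - \frac{65}{4}\right) = \left(-8\right) \left(- \frac{3071}{212}\right) = \frac{6142}{53} \approx 115.89$)
$Z - k{\left(-28,22 \right)} = \frac{6142}{53} - -28 = \frac{6142}{53} + 28 = \frac{7626}{53}$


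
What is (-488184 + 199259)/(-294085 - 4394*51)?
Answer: 288925/518179 ≈ 0.55758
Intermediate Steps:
(-488184 + 199259)/(-294085 - 4394*51) = -288925/(-294085 - 224094) = -288925/(-518179) = -288925*(-1/518179) = 288925/518179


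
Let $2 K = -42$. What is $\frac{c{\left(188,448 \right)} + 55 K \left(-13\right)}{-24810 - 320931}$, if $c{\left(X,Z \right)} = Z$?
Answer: $- \frac{15463}{345741} \approx -0.044724$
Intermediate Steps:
$K = -21$ ($K = \frac{1}{2} \left(-42\right) = -21$)
$\frac{c{\left(188,448 \right)} + 55 K \left(-13\right)}{-24810 - 320931} = \frac{448 + 55 \left(-21\right) \left(-13\right)}{-24810 - 320931} = \frac{448 - -15015}{-24810 - 320931} = \frac{448 + 15015}{-345741} = 15463 \left(- \frac{1}{345741}\right) = - \frac{15463}{345741}$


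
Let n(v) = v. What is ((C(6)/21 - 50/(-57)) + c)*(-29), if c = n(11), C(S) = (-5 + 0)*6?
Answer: -120901/399 ≈ -303.01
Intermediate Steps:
C(S) = -30 (C(S) = -5*6 = -30)
c = 11
((C(6)/21 - 50/(-57)) + c)*(-29) = ((-30/21 - 50/(-57)) + 11)*(-29) = ((-30*1/21 - 50*(-1/57)) + 11)*(-29) = ((-10/7 + 50/57) + 11)*(-29) = (-220/399 + 11)*(-29) = (4169/399)*(-29) = -120901/399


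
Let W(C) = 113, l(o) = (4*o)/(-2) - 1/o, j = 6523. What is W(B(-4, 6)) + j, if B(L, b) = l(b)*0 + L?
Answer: 6636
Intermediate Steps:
l(o) = -1/o - 2*o (l(o) = (4*o)*(-1/2) - 1/o = -2*o - 1/o = -1/o - 2*o)
B(L, b) = L (B(L, b) = (-1/b - 2*b)*0 + L = 0 + L = L)
W(B(-4, 6)) + j = 113 + 6523 = 6636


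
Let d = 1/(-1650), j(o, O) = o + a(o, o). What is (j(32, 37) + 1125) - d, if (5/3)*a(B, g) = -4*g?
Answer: 1782331/1650 ≈ 1080.2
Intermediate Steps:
a(B, g) = -12*g/5 (a(B, g) = 3*(-4*g)/5 = -12*g/5)
j(o, O) = -7*o/5 (j(o, O) = o - 12*o/5 = -7*o/5)
d = -1/1650 ≈ -0.00060606
(j(32, 37) + 1125) - d = (-7/5*32 + 1125) - 1*(-1/1650) = (-224/5 + 1125) + 1/1650 = 5401/5 + 1/1650 = 1782331/1650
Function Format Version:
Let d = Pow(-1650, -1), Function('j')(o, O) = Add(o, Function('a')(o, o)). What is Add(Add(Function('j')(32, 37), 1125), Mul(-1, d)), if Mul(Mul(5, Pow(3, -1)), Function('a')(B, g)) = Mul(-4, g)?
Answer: Rational(1782331, 1650) ≈ 1080.2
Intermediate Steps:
Function('a')(B, g) = Mul(Rational(-12, 5), g) (Function('a')(B, g) = Mul(Rational(3, 5), Mul(-4, g)) = Mul(Rational(-12, 5), g))
Function('j')(o, O) = Mul(Rational(-7, 5), o) (Function('j')(o, O) = Add(o, Mul(Rational(-12, 5), o)) = Mul(Rational(-7, 5), o))
d = Rational(-1, 1650) ≈ -0.00060606
Add(Add(Function('j')(32, 37), 1125), Mul(-1, d)) = Add(Add(Mul(Rational(-7, 5), 32), 1125), Mul(-1, Rational(-1, 1650))) = Add(Add(Rational(-224, 5), 1125), Rational(1, 1650)) = Add(Rational(5401, 5), Rational(1, 1650)) = Rational(1782331, 1650)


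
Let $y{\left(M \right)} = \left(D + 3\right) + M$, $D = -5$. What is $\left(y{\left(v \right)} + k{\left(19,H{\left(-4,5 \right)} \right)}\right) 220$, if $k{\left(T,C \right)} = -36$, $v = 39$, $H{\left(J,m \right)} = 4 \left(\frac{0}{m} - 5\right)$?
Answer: $220$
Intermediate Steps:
$H{\left(J,m \right)} = -20$ ($H{\left(J,m \right)} = 4 \left(0 - 5\right) = 4 \left(-5\right) = -20$)
$y{\left(M \right)} = -2 + M$ ($y{\left(M \right)} = \left(-5 + 3\right) + M = -2 + M$)
$\left(y{\left(v \right)} + k{\left(19,H{\left(-4,5 \right)} \right)}\right) 220 = \left(\left(-2 + 39\right) - 36\right) 220 = \left(37 - 36\right) 220 = 1 \cdot 220 = 220$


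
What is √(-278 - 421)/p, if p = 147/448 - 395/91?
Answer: -5824*I*√699/23369 ≈ -6.589*I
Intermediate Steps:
p = -23369/5824 (p = 147*(1/448) - 395*1/91 = 21/64 - 395/91 = -23369/5824 ≈ -4.0125)
√(-278 - 421)/p = √(-278 - 421)/(-23369/5824) = √(-699)*(-5824/23369) = (I*√699)*(-5824/23369) = -5824*I*√699/23369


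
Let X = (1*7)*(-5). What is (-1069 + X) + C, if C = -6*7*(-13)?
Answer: -558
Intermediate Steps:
C = 546 (C = -42*(-13) = 546)
X = -35 (X = 7*(-5) = -35)
(-1069 + X) + C = (-1069 - 35) + 546 = -1104 + 546 = -558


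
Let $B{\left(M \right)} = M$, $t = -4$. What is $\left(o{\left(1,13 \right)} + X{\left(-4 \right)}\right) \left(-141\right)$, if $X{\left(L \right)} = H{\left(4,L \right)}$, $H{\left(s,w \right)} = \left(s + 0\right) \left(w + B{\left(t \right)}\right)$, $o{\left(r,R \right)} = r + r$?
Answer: $4230$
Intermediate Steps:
$o{\left(r,R \right)} = 2 r$
$H{\left(s,w \right)} = s \left(-4 + w\right)$ ($H{\left(s,w \right)} = \left(s + 0\right) \left(w - 4\right) = s \left(-4 + w\right)$)
$X{\left(L \right)} = -16 + 4 L$ ($X{\left(L \right)} = 4 \left(-4 + L\right) = -16 + 4 L$)
$\left(o{\left(1,13 \right)} + X{\left(-4 \right)}\right) \left(-141\right) = \left(2 \cdot 1 + \left(-16 + 4 \left(-4\right)\right)\right) \left(-141\right) = \left(2 - 32\right) \left(-141\right) = \left(-30\right) \left(-141\right) = 4230$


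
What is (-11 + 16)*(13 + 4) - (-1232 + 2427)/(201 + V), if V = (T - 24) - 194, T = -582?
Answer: 52110/599 ≈ 86.995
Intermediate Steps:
V = -800 (V = (-582 - 24) - 194 = -606 - 194 = -800)
(-11 + 16)*(13 + 4) - (-1232 + 2427)/(201 + V) = (-11 + 16)*(13 + 4) - (-1232 + 2427)/(201 - 800) = 5*17 - 1195/(-599) = 85 - 1195*(-1)/599 = 85 - 1*(-1195/599) = 85 + 1195/599 = 52110/599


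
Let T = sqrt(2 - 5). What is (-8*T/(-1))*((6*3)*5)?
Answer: 720*I*sqrt(3) ≈ 1247.1*I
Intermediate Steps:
T = I*sqrt(3) (T = sqrt(-3) = I*sqrt(3) ≈ 1.732*I)
(-8*T/(-1))*((6*3)*5) = (-8*I*sqrt(3)/(-1))*((6*3)*5) = (-8*I*sqrt(3)*(-1))*(18*5) = -(-8)*I*sqrt(3)*90 = (8*I*sqrt(3))*90 = 720*I*sqrt(3)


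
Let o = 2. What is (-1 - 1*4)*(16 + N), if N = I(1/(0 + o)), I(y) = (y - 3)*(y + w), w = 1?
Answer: -245/4 ≈ -61.250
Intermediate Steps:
I(y) = (1 + y)*(-3 + y) (I(y) = (y - 3)*(y + 1) = (-3 + y)*(1 + y) = (1 + y)*(-3 + y))
N = -15/4 (N = -3 + (1/(0 + 2))² - 2/(0 + 2) = -3 + (1/2)² - 2/2 = -3 + (½)² - 2*½ = -3 + ¼ - 1 = -15/4 ≈ -3.7500)
(-1 - 1*4)*(16 + N) = (-1 - 1*4)*(16 - 15/4) = (-1 - 4)*(49/4) = -5*49/4 = -245/4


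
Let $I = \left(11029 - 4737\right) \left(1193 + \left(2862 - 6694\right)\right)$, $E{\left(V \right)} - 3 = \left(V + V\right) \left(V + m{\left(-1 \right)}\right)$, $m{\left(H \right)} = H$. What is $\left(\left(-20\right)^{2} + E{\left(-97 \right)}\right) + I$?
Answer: $-16585173$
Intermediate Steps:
$E{\left(V \right)} = 3 + 2 V \left(-1 + V\right)$ ($E{\left(V \right)} = 3 + \left(V + V\right) \left(V - 1\right) = 3 + 2 V \left(-1 + V\right)$)
$I = -16604588$ ($I = 6292 \left(1193 + \left(2862 - 6694\right)\right) = 6292 \left(1193 - 3832\right) = 6292 \left(-2639\right) = -16604588$)
$\left(\left(-20\right)^{2} + E{\left(-97 \right)}\right) + I = \left(\left(-20\right)^{2} + \left(3 - -194 + 2 \left(-97\right)^{2}\right)\right) - 16604588 = \left(400 + \left(3 + 194 + 2 \cdot 9409\right)\right) - 16604588 = \left(400 + \left(3 + 194 + 18818\right)\right) - 16604588 = \left(400 + 19015\right) - 16604588 = 19415 - 16604588 = -16585173$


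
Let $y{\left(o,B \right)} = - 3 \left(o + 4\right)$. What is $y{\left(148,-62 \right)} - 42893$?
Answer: $-43349$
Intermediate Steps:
$y{\left(o,B \right)} = -12 - 3 o$ ($y{\left(o,B \right)} = - 3 \left(4 + o\right) = -12 - 3 o$)
$y{\left(148,-62 \right)} - 42893 = \left(-12 - 444\right) - 42893 = -456 - 42893 = -43349$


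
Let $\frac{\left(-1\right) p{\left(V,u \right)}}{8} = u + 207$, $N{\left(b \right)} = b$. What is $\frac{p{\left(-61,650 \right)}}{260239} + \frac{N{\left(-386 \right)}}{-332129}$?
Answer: $- \frac{310946310}{12347559833} \approx -0.025183$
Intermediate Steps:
$p{\left(V,u \right)} = -1656 - 8 u$ ($p{\left(V,u \right)} = - 8 \left(u + 207\right) = - 8 \left(207 + u\right) = -1656 - 8 u$)
$\frac{p{\left(-61,650 \right)}}{260239} + \frac{N{\left(-386 \right)}}{-332129} = \frac{-1656 - 5200}{260239} - \frac{386}{-332129} = \left(-1656 - 5200\right) \frac{1}{260239} - - \frac{386}{332129} = \left(-6856\right) \frac{1}{260239} + \frac{386}{332129} = - \frac{6856}{260239} + \frac{386}{332129} = - \frac{310946310}{12347559833}$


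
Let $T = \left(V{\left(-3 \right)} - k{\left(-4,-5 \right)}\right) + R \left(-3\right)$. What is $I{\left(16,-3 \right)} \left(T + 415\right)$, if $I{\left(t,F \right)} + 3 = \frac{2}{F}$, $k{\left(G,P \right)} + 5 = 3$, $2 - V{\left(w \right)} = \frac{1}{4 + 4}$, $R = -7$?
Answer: $- \frac{12903}{8} \approx -1612.9$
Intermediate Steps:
$V{\left(w \right)} = \frac{15}{8}$ ($V{\left(w \right)} = 2 - \frac{1}{4 + 4} = 2 - \frac{1}{8} = \frac{15}{8}$)
$k{\left(G,P \right)} = -2$ ($k{\left(G,P \right)} = -5 + 3 = -2$)
$I{\left(t,F \right)} = -3 + \frac{2}{F}$
$T = \frac{199}{8}$ ($T = \left(\frac{15}{8} - -2\right) - -21 = \left(\frac{15}{8} + 2\right) + 21 = \frac{31}{8} + 21 = \frac{199}{8} \approx 24.875$)
$I{\left(16,-3 \right)} \left(T + 415\right) = \left(-3 + \frac{2}{-3}\right) \left(\frac{199}{8} + 415\right) = \left(-3 + 2 \left(- \frac{1}{3}\right)\right) \frac{3519}{8} = \left(-3 - \frac{2}{3}\right) \frac{3519}{8} = \left(- \frac{11}{3}\right) \frac{3519}{8} = - \frac{12903}{8}$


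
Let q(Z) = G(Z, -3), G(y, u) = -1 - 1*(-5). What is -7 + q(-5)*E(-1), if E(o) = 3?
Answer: 5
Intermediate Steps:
G(y, u) = 4 (G(y, u) = -1 + 5 = 4)
q(Z) = 4
-7 + q(-5)*E(-1) = -7 + 4*3 = -7 + 12 = 5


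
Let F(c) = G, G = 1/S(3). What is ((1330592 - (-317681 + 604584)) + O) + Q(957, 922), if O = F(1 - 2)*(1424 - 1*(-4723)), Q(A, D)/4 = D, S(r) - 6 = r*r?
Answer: 5238934/5 ≈ 1.0478e+6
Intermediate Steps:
S(r) = 6 + r**2 (S(r) = 6 + r*r = 6 + r**2)
Q(A, D) = 4*D
G = 1/15 (G = 1/(6 + 3**2) = 1/(6 + 9) = 1/15 ≈ 0.066667)
F(c) = 1/15
O = 2049/5 (O = (1424 - 1*(-4723))/15 = (1424 + 4723)/15 = (1/15)*6147 = 2049/5 ≈ 409.80)
((1330592 - (-317681 + 604584)) + O) + Q(957, 922) = ((1330592 - (-317681 + 604584)) + 2049/5) + 4*922 = ((1330592 - 1*286903) + 2049/5) + 3688 = ((1330592 - 286903) + 2049/5) + 3688 = (1043689 + 2049/5) + 3688 = 5220494/5 + 3688 = 5238934/5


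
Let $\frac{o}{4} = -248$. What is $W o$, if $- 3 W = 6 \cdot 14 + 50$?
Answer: $\frac{132928}{3} \approx 44309.0$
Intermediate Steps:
$o = -992$ ($o = 4 \left(-248\right) = -992$)
$W = - \frac{134}{3}$ ($W = - \frac{6 \cdot 14 + 50}{3} = - \frac{84 + 50}{3} = \left(- \frac{1}{3}\right) 134 = - \frac{134}{3} \approx -44.667$)
$W o = \left(- \frac{134}{3}\right) \left(-992\right) = \frac{132928}{3}$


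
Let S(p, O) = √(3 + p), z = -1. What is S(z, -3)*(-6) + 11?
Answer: 11 - 6*√2 ≈ 2.5147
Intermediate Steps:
S(z, -3)*(-6) + 11 = √(3 - 1)*(-6) + 11 = √2*(-6) + 11 = -6*√2 + 11 = 11 - 6*√2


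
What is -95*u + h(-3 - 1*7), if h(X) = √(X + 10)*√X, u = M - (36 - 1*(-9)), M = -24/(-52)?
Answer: 55005/13 ≈ 4231.2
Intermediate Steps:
M = 6/13 (M = -24*(-1/52) = 6/13 ≈ 0.46154)
u = -579/13 (u = 6/13 - (36 - 1*(-9)) = 6/13 - (36 + 9) = 6/13 - 1*45 = 6/13 - 45 = -579/13 ≈ -44.538)
h(X) = √X*√(10 + X) (h(X) = √(10 + X)*√X = √X*√(10 + X))
-95*u + h(-3 - 1*7) = -95*(-579/13) + √(-3 - 1*7)*√(10 + (-3 - 1*7)) = 55005/13 + √(-3 - 7)*√(10 + (-3 - 7)) = 55005/13 + √(-10)*√(10 - 10) = 55005/13 + (I*√10)*√0 = 55005/13 + (I*√10)*0 = 55005/13 + 0 = 55005/13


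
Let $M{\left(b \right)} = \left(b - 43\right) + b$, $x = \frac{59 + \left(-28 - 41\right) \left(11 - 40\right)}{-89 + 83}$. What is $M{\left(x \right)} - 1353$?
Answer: $- \frac{6248}{3} \approx -2082.7$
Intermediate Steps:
$x = - \frac{1030}{3}$ ($x = \frac{59 - -2001}{-6} = \left(59 + 2001\right) \left(- \frac{1}{6}\right) = 2060 \left(- \frac{1}{6}\right) = - \frac{1030}{3} \approx -343.33$)
$M{\left(b \right)} = -43 + 2 b$ ($M{\left(b \right)} = \left(-43 + b\right) + b = -43 + 2 b$)
$M{\left(x \right)} - 1353 = \left(-43 + 2 \left(- \frac{1030}{3}\right)\right) - 1353 = \left(-43 - \frac{2060}{3}\right) - 1353 = - \frac{2189}{3} - 1353 = - \frac{6248}{3}$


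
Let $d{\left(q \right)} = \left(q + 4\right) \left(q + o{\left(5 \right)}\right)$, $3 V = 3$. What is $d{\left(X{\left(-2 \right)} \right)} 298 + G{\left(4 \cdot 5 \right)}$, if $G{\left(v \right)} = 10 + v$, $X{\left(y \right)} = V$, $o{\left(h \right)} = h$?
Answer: $8970$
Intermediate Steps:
$V = 1$ ($V = \frac{1}{3} \cdot 3 = 1$)
$X{\left(y \right)} = 1$
$d{\left(q \right)} = \left(4 + q\right) \left(5 + q\right)$ ($d{\left(q \right)} = \left(q + 4\right) \left(q + 5\right) = \left(4 + q\right) \left(5 + q\right)$)
$d{\left(X{\left(-2 \right)} \right)} 298 + G{\left(4 \cdot 5 \right)} = \left(20 + 1^{2} + 9 \cdot 1\right) 298 + \left(10 + 4 \cdot 5\right) = \left(20 + 1 + 9\right) 298 + \left(10 + 20\right) = 30 \cdot 298 + 30 = 8940 + 30 = 8970$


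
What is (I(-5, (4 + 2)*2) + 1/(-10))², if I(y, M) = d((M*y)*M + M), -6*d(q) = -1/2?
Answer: 1/3600 ≈ 0.00027778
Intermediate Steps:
d(q) = 1/12 (d(q) = -(-1)/(6*2) = -⅙*(-½) = 1/12)
I(y, M) = 1/12
(I(-5, (4 + 2)*2) + 1/(-10))² = (1/12 + 1/(-10))² = (1/12 - ⅒)² = (-1/60)² = 1/3600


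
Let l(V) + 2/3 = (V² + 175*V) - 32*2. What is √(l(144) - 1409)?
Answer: √400161/3 ≈ 210.86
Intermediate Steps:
l(V) = -194/3 + V² + 175*V (l(V) = -⅔ + ((V² + 175*V) - 32*2) = -⅔ + ((V² + 175*V) - 64) = -⅔ + (-64 + V² + 175*V) = -194/3 + V² + 175*V)
√(l(144) - 1409) = √((-194/3 + 144² + 175*144) - 1409) = √((-194/3 + 20736 + 25200) - 1409) = √(137614/3 - 1409) = √(133387/3) = √400161/3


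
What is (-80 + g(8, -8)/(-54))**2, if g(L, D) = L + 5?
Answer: 18774889/2916 ≈ 6438.6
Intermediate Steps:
g(L, D) = 5 + L
(-80 + g(8, -8)/(-54))**2 = (-80 + (5 + 8)/(-54))**2 = (-80 + 13*(-1/54))**2 = (-80 - 13/54)**2 = (-4333/54)**2 = 18774889/2916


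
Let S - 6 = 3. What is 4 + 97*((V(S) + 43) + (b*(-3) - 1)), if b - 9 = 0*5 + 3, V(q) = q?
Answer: 1459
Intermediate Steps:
S = 9 (S = 6 + 3 = 9)
b = 12 (b = 9 + (0*5 + 3) = 9 + (0 + 3) = 9 + 3 = 12)
4 + 97*((V(S) + 43) + (b*(-3) - 1)) = 4 + 97*((9 + 43) + (12*(-3) - 1)) = 4 + 97*(52 + (-36 - 1)) = 4 + 97*(52 - 37) = 4 + 97*15 = 4 + 1455 = 1459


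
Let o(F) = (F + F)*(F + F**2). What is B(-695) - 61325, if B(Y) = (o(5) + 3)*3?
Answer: -60416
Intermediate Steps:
o(F) = 2*F*(F + F**2) (o(F) = (2*F)*(F + F**2) = 2*F*(F + F**2))
B(Y) = 909 (B(Y) = (2*5**2*(1 + 5) + 3)*3 = (2*25*6 + 3)*3 = (300 + 3)*3 = 303*3 = 909)
B(-695) - 61325 = 909 - 61325 = -60416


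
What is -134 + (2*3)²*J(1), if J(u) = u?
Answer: -98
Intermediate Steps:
-134 + (2*3)²*J(1) = -134 + (2*3)²*1 = -134 + 6²*1 = -134 + 36*1 = -134 + 36 = -98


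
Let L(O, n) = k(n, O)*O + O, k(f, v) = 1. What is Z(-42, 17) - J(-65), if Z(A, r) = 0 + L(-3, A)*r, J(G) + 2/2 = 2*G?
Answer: 29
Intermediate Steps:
J(G) = -1 + 2*G
L(O, n) = 2*O (L(O, n) = 1*O + O = O + O = 2*O)
Z(A, r) = -6*r (Z(A, r) = 0 + (2*(-3))*r = 0 - 6*r = -6*r)
Z(-42, 17) - J(-65) = -6*17 - (-1 + 2*(-65)) = -102 - (-1 - 130) = -102 - 1*(-131) = -102 + 131 = 29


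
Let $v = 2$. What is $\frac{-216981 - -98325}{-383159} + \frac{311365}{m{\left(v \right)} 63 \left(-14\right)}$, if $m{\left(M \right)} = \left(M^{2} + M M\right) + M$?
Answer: $- \frac{3378735889}{96556068} \approx -34.992$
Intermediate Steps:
$m{\left(M \right)} = M + 2 M^{2}$ ($m{\left(M \right)} = \left(M^{2} + M^{2}\right) + M = 2 M^{2} + M = M + 2 M^{2}$)
$\frac{-216981 - -98325}{-383159} + \frac{311365}{m{\left(v \right)} 63 \left(-14\right)} = \frac{-216981 - -98325}{-383159} + \frac{311365}{2 \left(1 + 2 \cdot 2\right) 63 \left(-14\right)} = \left(-216981 + 98325\right) \left(- \frac{1}{383159}\right) + \frac{311365}{2 \left(1 + 4\right) 63 \left(-14\right)} = \left(-118656\right) \left(- \frac{1}{383159}\right) + \frac{311365}{2 \cdot 5 \cdot 63 \left(-14\right)} = \frac{118656}{383159} + \frac{311365}{10 \cdot 63 \left(-14\right)} = \frac{118656}{383159} + \frac{311365}{630 \left(-14\right)} = \frac{118656}{383159} + \frac{311365}{-8820} = \frac{118656}{383159} + 311365 \left(- \frac{1}{8820}\right) = \frac{118656}{383159} - \frac{62273}{1764} = - \frac{3378735889}{96556068}$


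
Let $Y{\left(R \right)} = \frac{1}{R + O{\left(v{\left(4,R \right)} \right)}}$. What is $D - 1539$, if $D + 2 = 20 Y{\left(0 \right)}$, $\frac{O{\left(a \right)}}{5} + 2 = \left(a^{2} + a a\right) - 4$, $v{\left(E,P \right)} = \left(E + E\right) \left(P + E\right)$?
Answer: $- \frac{1573359}{1021} \approx -1541.0$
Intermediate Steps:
$v{\left(E,P \right)} = 2 E \left(E + P\right)$
$O{\left(a \right)} = -30 + 10 a^{2}$ ($O{\left(a \right)} = -10 + 5 \left(\left(a^{2} + a a\right) - 4\right) = -10 + 5 \left(\left(a^{2} + a^{2}\right) - 4\right) = -10 + 5 \left(2 a^{2} - 4\right) = -10 + 5 \left(-4 + 2 a^{2}\right) = -10 + \left(-20 + 10 a^{2}\right) = -30 + 10 a^{2}$)
$Y{\left(R \right)} = \frac{1}{-30 + R + 10 \left(32 + 8 R\right)^{2}}$ ($Y{\left(R \right)} = \frac{1}{R + \left(-30 + 10 \left(2 \cdot 4 \left(4 + R\right)\right)^{2}\right)} = \frac{1}{R + \left(-30 + 10 \left(32 + 8 R\right)^{2}\right)} = \frac{1}{-30 + R + 10 \left(32 + 8 R\right)^{2}}$)
$D = - \frac{2040}{1021}$ ($D = -2 + \frac{20}{-30 + 0 + 640 \left(4 + 0\right)^{2}} = -2 + \frac{20}{-30 + 0 + 640 \cdot 4^{2}} = -2 + \frac{20}{-30 + 0 + 640 \cdot 16} = -2 + \frac{20}{-30 + 0 + 10240} = -2 + \frac{20}{10210} = -2 + 20 \cdot \frac{1}{10210} = -2 + \frac{2}{1021} = - \frac{2040}{1021} \approx -1.998$)
$D - 1539 = - \frac{2040}{1021} - 1539 = - \frac{1573359}{1021}$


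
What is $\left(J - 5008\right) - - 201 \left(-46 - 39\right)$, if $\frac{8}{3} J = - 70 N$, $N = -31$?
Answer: $- \frac{85117}{4} \approx -21279.0$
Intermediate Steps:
$J = \frac{3255}{4}$ ($J = \frac{3 \left(\left(-70\right) \left(-31\right)\right)}{8} = \frac{3}{8} \cdot 2170 = \frac{3255}{4} \approx 813.75$)
$\left(J - 5008\right) - - 201 \left(-46 - 39\right) = \left(\frac{3255}{4} - 5008\right) - - 201 \left(-46 - 39\right) = - \frac{16777}{4} - \left(-201\right) \left(-85\right) = - \frac{16777}{4} - 17085 = - \frac{85117}{4}$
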